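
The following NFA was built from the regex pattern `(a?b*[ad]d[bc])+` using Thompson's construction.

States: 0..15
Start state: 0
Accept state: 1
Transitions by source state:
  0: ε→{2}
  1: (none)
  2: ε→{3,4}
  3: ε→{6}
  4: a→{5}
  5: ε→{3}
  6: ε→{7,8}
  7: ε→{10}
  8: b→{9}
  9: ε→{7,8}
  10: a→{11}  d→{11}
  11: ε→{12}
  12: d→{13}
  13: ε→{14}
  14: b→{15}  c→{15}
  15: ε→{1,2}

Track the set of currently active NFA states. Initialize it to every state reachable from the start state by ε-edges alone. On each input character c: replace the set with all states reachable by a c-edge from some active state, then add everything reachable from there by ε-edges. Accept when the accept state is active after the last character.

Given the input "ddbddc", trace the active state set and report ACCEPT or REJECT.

S₀ = ε-closure({0}) = {0,2,3,4,6,7,8,10}
'd' @ 1: {11,12}
'd' @ 2: {13,14}
'b' @ 3: {1,2,3,4,6,7,8,10,15}  [accepting]
'd' @ 4: {11,12}
'd' @ 5: {13,14}
'c' @ 6: {1,2,3,4,6,7,8,10,15}  [accepting]
after full input: {1,2,3,4,6,7,8,10,15}  (accept=1 in)

Answer: ACCEPT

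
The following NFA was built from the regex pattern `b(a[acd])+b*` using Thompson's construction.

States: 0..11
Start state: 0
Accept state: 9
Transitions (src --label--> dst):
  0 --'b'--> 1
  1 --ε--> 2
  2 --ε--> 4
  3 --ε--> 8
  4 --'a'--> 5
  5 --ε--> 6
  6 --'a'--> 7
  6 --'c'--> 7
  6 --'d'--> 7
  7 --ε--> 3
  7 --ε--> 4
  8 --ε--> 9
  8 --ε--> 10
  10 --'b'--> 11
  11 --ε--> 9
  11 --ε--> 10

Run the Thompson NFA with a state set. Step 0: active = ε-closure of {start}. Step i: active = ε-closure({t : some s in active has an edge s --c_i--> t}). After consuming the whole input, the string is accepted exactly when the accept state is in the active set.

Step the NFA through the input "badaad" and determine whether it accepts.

start: ε-closure({0}) = {0}
'b' @ 1: {1,2,4}
'a' @ 2: {5,6}
'd' @ 3: {3,4,7,8,9,10}  ✓accept
'a' @ 4: {5,6}
'a' @ 5: {3,4,7,8,9,10}  ✓accept
'd' @ 6: {}  — dead — no transitions
final: {}; accept 9 not in set

Answer: REJECT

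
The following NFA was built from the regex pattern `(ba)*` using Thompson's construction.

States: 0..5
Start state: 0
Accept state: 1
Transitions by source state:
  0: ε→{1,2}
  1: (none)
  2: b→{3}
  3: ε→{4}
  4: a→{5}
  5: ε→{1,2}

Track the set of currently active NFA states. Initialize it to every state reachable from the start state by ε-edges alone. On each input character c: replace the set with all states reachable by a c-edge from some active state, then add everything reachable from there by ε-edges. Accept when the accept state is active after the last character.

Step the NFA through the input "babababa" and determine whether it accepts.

start: ε-closure({0}) = {0,1,2}
'b' @ 1: {3,4}
'a' @ 2: {1,2,5}  [accepting]
'b' @ 3: {3,4}
'a' @ 4: {1,2,5}  [accepting]
'b' @ 5: {3,4}
'a' @ 6: {1,2,5}  [accepting]
'b' @ 7: {3,4}
'a' @ 8: {1,2,5}  [accepting]
after full input: {1,2,5}  (accept=1 in)

Answer: ACCEPT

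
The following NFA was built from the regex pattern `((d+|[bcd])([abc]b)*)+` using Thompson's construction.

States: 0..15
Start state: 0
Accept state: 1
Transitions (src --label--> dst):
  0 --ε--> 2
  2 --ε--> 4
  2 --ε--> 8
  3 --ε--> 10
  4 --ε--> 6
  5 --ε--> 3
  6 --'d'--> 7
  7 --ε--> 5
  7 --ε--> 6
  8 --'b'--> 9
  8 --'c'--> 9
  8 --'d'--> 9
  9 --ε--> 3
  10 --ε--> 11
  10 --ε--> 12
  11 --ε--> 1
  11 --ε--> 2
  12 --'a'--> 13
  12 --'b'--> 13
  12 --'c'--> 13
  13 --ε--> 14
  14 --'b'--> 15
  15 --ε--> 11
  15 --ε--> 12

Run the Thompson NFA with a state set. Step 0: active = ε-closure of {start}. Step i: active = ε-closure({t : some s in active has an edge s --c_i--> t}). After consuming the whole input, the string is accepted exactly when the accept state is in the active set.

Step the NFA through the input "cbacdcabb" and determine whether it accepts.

initial (ε-close {0}): {0,2,4,6,8}
'c' @ 1: {1,2,3,4,6,8,9,10,11,12}  ✓accept
'b' @ 2: {1,2,3,4,6,8,9,10,11,12,13,14}  ✓accept
'a' @ 3: {13,14}
'c' @ 4: {}  — state set empty
rest 'dcabb' ignored (set empty)
end set {} — state 1 not in

Answer: REJECT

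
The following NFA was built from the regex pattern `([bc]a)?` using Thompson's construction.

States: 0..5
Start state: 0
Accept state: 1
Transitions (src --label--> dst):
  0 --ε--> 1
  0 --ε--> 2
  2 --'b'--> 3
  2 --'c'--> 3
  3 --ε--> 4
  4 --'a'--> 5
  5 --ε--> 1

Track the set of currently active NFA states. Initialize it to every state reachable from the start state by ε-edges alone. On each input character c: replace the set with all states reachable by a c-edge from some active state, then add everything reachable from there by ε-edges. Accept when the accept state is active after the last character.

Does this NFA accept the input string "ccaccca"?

initial (ε-close {0}): {0,1,2}
'c' @ 1: {3,4}
'c' @ 2: {}  — dead — no transitions
rest 'accca' ignored (set empty)
end set {} — state 1 not in

Answer: REJECT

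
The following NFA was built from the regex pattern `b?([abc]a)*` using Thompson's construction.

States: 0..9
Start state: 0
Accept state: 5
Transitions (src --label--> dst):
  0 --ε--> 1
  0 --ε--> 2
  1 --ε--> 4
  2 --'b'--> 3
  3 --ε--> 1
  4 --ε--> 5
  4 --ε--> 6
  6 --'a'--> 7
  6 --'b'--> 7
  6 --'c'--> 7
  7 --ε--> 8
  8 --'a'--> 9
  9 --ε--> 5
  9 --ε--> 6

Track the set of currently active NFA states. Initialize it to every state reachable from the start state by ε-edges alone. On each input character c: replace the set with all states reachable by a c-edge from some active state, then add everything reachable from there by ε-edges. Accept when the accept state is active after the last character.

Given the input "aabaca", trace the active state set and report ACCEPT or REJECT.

S₀ = ε-closure({0}) = {0,1,2,4,5,6}
'a' @ 1: {7,8}
'a' @ 2: {5,6,9}  (accept∈set)
'b' @ 3: {7,8}
'a' @ 4: {5,6,9}  (accept∈set)
'c' @ 5: {7,8}
'a' @ 6: {5,6,9}  (accept∈set)
end set {5,6,9} — state 5 in

Answer: ACCEPT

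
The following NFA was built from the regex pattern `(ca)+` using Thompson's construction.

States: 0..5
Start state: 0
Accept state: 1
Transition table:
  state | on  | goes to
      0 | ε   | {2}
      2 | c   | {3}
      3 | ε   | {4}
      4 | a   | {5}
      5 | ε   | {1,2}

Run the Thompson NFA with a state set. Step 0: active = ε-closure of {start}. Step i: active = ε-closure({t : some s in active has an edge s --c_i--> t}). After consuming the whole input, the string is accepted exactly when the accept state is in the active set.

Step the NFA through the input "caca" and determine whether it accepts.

start: ε-closure({0}) = {0,2}
'c' @ 1: {3,4}
'a' @ 2: {1,2,5}  [accepting]
'c' @ 3: {3,4}
'a' @ 4: {1,2,5}  [accepting]
end set {1,2,5} — state 1 in

Answer: ACCEPT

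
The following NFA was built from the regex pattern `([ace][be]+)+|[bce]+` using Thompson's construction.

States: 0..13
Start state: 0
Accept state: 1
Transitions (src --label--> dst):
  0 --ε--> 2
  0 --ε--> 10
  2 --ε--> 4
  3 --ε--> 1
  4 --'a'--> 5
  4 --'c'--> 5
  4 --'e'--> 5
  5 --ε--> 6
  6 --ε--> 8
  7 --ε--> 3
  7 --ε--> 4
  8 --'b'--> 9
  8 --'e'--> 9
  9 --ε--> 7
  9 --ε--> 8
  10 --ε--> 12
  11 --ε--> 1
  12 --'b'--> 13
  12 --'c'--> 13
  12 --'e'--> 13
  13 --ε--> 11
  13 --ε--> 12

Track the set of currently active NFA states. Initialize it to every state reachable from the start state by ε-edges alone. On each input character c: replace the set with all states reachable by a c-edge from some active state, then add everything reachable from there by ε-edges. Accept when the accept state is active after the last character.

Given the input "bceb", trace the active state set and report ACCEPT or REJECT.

Answer: ACCEPT

Steps:
initial (ε-close {0}): {0,2,4,10,12}
'b' @ 1: {1,11,12,13}  (accept∈set)
'c' @ 2: {1,11,12,13}  (accept∈set)
'e' @ 3: {1,11,12,13}  (accept∈set)
'b' @ 4: {1,11,12,13}  (accept∈set)
end set {1,11,12,13} — state 1 in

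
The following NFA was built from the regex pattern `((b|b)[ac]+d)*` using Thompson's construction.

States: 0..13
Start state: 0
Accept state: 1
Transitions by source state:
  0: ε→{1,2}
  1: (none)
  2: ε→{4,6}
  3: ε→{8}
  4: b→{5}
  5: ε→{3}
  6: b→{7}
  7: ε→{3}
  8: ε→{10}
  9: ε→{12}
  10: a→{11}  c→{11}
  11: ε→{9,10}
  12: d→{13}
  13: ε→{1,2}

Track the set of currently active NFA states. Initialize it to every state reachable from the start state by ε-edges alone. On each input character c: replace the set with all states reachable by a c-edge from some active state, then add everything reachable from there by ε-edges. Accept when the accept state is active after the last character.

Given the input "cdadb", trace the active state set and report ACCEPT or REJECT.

initial (ε-close {0}): {0,1,2,4,6}
'c' @ 1: {}  — state set empty
rest 'dadb' ignored (set empty)
final: {}; accept 1 not in set

Answer: REJECT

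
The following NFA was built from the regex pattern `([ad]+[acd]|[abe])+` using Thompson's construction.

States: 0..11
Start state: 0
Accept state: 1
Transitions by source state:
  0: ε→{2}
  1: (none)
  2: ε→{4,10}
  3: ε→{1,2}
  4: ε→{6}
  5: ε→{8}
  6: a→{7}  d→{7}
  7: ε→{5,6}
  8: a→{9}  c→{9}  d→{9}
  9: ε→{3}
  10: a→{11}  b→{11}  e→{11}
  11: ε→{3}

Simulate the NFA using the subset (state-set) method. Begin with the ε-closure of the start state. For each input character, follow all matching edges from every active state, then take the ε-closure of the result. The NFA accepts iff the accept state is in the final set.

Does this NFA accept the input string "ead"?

S₀ = ε-closure({0}) = {0,2,4,6,10}
'e' @ 1: {1,2,3,4,6,10,11}  [accepting]
'a' @ 2: {1,2,3,4,5,6,7,8,10,11}  [accepting]
'd' @ 3: {1,2,3,4,5,6,7,8,9,10}  [accepting]
end set {1,2,3,4,5,6,7,8,9,10} — state 1 in

Answer: ACCEPT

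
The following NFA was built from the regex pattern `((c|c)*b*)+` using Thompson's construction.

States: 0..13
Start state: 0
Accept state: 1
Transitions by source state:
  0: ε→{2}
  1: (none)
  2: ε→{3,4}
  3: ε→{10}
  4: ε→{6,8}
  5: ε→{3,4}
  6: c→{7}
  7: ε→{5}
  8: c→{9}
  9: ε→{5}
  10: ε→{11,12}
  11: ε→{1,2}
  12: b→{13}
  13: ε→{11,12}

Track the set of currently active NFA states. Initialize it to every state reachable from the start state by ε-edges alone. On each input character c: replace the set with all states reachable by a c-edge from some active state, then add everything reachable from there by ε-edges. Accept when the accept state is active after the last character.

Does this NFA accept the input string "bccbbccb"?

S₀ = ε-closure({0}) = {0,1,2,3,4,6,8,10,11,12}
'b' @ 1: {1,2,3,4,6,8,10,11,12,13}  ✓accept
'c' @ 2: {1,2,3,4,5,6,7,8,9,10,11,12}  ✓accept
'c' @ 3: {1,2,3,4,5,6,7,8,9,10,11,12}  ✓accept
'b' @ 4: {1,2,3,4,6,8,10,11,12,13}  ✓accept
'b' @ 5: {1,2,3,4,6,8,10,11,12,13}  ✓accept
'c' @ 6: {1,2,3,4,5,6,7,8,9,10,11,12}  ✓accept
'c' @ 7: {1,2,3,4,5,6,7,8,9,10,11,12}  ✓accept
'b' @ 8: {1,2,3,4,6,8,10,11,12,13}  ✓accept
final: {1,2,3,4,6,8,10,11,12,13}; accept 1 in set

Answer: ACCEPT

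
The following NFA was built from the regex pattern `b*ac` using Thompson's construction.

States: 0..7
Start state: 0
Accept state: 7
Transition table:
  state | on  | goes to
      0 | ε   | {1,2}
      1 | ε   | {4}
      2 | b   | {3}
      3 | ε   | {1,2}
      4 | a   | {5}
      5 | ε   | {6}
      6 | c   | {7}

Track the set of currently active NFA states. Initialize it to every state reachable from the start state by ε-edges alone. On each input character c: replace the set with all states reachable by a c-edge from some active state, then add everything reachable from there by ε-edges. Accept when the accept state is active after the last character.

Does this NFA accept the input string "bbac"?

Answer: ACCEPT

Steps:
initial (ε-close {0}): {0,1,2,4}
'b' @ 1: {1,2,3,4}
'b' @ 2: {1,2,3,4}
'a' @ 3: {5,6}
'c' @ 4: {7}  (accept∈set)
after full input: {7}  (accept=7 in)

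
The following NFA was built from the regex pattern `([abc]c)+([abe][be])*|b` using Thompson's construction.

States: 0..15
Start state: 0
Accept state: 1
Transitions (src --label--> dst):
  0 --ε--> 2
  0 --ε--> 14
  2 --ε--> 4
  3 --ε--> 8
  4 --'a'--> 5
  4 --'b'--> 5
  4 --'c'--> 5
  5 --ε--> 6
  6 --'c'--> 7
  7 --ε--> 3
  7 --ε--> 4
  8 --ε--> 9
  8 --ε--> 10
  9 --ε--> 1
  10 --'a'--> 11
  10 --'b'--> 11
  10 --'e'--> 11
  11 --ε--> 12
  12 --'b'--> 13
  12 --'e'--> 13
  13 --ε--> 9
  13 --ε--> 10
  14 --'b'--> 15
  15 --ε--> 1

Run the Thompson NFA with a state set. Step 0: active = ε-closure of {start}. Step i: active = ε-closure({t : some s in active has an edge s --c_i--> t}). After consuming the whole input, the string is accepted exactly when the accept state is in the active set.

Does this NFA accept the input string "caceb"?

S₀ = ε-closure({0}) = {0,2,4,14}
'c' @ 1: {5,6}
'a' @ 2: {}  — state set empty
rest 'ceb' ignored (set empty)
end set {} — state 1 not in

Answer: REJECT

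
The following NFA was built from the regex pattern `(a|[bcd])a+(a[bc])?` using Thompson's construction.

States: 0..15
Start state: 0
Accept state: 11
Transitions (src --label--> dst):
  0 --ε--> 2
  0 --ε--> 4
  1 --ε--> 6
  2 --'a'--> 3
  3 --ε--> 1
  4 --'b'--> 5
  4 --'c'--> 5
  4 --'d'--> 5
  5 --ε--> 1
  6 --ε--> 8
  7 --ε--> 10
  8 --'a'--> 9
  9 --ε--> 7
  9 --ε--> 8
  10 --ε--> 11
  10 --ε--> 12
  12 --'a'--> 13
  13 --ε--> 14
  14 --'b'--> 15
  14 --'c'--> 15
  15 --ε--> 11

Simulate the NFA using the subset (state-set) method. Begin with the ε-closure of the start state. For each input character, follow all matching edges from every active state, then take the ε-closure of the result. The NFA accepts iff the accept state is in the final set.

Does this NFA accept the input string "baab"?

Answer: ACCEPT

Trace:
initial (ε-close {0}): {0,2,4}
'b' @ 1: {1,5,6,8}
'a' @ 2: {7,8,9,10,11,12}  ✓accept
'a' @ 3: {7,8,9,10,11,12,13,14}  ✓accept
'b' @ 4: {11,15}  ✓accept
after full input: {11,15}  (accept=11 in)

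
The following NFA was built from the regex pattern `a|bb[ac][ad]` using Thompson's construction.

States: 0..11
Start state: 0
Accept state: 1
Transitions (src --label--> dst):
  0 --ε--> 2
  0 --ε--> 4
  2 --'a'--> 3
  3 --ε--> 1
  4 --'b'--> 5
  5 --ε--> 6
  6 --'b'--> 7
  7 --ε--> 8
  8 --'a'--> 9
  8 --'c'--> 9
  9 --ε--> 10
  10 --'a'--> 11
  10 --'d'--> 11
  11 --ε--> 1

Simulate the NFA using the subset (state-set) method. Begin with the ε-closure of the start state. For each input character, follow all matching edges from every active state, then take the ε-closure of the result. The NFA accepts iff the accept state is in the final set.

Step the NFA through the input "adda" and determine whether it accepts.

S₀ = ε-closure({0}) = {0,2,4}
'a' @ 1: {1,3}  [accepting]
'd' @ 2: {}  — no active states
rest 'da' ignored (set empty)
final: {}; accept 1 not in set

Answer: REJECT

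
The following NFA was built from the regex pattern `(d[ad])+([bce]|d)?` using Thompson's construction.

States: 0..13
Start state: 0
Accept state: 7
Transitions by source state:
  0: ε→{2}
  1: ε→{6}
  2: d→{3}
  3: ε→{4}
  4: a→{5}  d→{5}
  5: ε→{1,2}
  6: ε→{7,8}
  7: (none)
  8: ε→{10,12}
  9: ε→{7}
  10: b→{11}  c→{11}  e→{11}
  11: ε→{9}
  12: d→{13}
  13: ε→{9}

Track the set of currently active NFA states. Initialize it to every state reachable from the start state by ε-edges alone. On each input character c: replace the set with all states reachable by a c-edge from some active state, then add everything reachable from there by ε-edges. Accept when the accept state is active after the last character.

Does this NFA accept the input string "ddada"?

initial (ε-close {0}): {0,2}
'd' @ 1: {3,4}
'd' @ 2: {1,2,5,6,7,8,10,12}  ✓accept
'a' @ 3: {}  — dead — no transitions
rest 'da' ignored (set empty)
end set {} — state 7 not in

Answer: REJECT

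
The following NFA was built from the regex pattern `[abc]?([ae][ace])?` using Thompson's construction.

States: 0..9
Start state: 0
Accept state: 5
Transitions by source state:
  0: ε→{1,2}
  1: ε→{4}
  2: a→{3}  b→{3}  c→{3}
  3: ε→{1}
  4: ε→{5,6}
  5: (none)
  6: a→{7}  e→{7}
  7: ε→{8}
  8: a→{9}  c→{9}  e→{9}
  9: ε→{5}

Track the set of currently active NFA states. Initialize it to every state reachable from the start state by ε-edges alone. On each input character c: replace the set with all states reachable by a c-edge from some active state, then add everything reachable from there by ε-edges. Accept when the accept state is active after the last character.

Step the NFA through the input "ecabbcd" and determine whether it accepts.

Answer: REJECT

Trace:
start: ε-closure({0}) = {0,1,2,4,5,6}
'e' @ 1: {7,8}
'c' @ 2: {5,9}  ✓accept
'a' @ 3: {}  — state set empty
rest 'bbcd' ignored (set empty)
end set {} — state 5 not in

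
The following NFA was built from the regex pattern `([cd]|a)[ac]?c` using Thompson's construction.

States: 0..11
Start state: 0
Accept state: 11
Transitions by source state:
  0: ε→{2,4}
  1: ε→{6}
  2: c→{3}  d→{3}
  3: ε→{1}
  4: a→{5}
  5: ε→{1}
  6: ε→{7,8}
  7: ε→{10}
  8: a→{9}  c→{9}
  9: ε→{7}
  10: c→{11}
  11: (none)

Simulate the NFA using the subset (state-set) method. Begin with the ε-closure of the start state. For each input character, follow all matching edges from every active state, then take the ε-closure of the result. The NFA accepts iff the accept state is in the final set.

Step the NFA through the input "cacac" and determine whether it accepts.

start: ε-closure({0}) = {0,2,4}
'c' @ 1: {1,3,6,7,8,10}
'a' @ 2: {7,9,10}
'c' @ 3: {11}  [accepting]
'a' @ 4: {}  — dead — no transitions
rest 'c' ignored (set empty)
end set {} — state 11 not in

Answer: REJECT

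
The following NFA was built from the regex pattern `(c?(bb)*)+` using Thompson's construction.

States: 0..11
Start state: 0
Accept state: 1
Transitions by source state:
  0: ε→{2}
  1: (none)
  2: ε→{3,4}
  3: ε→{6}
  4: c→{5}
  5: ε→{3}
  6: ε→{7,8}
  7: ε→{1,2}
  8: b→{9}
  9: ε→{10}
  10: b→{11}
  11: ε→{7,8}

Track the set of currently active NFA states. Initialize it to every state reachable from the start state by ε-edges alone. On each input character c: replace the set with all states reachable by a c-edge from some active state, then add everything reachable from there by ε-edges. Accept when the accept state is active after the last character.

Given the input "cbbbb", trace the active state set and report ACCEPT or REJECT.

Answer: ACCEPT

Steps:
initial (ε-close {0}): {0,1,2,3,4,6,7,8}
'c' @ 1: {1,2,3,4,5,6,7,8}  (accept∈set)
'b' @ 2: {9,10}
'b' @ 3: {1,2,3,4,6,7,8,11}  (accept∈set)
'b' @ 4: {9,10}
'b' @ 5: {1,2,3,4,6,7,8,11}  (accept∈set)
end set {1,2,3,4,6,7,8,11} — state 1 in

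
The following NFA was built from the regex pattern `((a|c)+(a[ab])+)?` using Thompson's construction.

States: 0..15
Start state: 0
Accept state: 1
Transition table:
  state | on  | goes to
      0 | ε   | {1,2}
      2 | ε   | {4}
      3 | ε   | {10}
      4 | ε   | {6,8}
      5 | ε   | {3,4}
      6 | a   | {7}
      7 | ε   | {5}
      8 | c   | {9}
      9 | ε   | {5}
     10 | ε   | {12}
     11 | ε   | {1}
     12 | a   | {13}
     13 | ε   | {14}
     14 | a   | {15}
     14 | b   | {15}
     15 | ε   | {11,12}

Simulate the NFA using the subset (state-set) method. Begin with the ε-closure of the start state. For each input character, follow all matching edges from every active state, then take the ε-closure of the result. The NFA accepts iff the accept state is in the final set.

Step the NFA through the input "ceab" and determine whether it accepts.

Answer: REJECT

Derivation:
start: ε-closure({0}) = {0,1,2,4,6,8}
'c' @ 1: {3,4,5,6,8,9,10,12}
'e' @ 2: {}  — no active states
rest 'ab' ignored (set empty)
after full input: {}  (accept=1 not in)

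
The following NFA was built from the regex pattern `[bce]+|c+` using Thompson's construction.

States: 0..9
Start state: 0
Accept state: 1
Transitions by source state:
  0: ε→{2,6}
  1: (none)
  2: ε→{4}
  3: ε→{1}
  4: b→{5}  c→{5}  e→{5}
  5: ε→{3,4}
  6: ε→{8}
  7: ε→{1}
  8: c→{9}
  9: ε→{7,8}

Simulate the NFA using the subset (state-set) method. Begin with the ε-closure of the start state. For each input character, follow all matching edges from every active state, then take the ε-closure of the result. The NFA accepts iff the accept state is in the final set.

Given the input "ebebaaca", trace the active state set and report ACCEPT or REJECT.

Answer: REJECT

Trace:
start: ε-closure({0}) = {0,2,4,6,8}
'e' @ 1: {1,3,4,5}  [accepting]
'b' @ 2: {1,3,4,5}  [accepting]
'e' @ 3: {1,3,4,5}  [accepting]
'b' @ 4: {1,3,4,5}  [accepting]
'a' @ 5: {}  — no active states
rest 'aca' ignored (set empty)
final: {}; accept 1 not in set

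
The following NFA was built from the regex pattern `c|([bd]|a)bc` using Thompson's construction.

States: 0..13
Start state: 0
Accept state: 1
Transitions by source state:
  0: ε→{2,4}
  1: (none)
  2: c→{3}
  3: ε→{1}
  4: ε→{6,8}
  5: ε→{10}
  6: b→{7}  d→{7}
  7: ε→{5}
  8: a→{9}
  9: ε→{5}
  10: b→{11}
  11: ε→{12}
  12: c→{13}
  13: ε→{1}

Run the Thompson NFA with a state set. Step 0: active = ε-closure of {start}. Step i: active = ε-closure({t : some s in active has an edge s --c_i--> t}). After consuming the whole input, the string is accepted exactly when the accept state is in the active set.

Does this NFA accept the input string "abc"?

Answer: ACCEPT

Steps:
initial (ε-close {0}): {0,2,4,6,8}
'a' @ 1: {5,9,10}
'b' @ 2: {11,12}
'c' @ 3: {1,13}  (accept∈set)
end set {1,13} — state 1 in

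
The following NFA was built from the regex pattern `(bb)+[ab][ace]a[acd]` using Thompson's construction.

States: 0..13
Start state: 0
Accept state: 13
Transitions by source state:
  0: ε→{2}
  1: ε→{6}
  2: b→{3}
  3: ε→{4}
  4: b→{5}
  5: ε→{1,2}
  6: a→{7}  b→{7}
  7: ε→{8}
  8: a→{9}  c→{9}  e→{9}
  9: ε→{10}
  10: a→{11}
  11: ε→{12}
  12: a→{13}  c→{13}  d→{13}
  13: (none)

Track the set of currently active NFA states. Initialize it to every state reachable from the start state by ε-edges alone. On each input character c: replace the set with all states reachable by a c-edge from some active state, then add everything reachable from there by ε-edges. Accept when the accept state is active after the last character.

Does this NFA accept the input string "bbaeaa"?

initial (ε-close {0}): {0,2}
'b' @ 1: {3,4}
'b' @ 2: {1,2,5,6}
'a' @ 3: {7,8}
'e' @ 4: {9,10}
'a' @ 5: {11,12}
'a' @ 6: {13}  (accept∈set)
end set {13} — state 13 in

Answer: ACCEPT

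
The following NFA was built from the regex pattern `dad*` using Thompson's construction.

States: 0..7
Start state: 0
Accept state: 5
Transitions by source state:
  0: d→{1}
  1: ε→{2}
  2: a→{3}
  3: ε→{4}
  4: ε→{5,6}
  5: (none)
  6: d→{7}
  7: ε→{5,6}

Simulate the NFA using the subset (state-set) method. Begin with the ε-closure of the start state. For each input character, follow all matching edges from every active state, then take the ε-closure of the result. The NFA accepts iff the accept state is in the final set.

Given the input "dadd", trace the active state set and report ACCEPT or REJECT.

start: ε-closure({0}) = {0}
'd' @ 1: {1,2}
'a' @ 2: {3,4,5,6}  (accept∈set)
'd' @ 3: {5,6,7}  (accept∈set)
'd' @ 4: {5,6,7}  (accept∈set)
final: {5,6,7}; accept 5 in set

Answer: ACCEPT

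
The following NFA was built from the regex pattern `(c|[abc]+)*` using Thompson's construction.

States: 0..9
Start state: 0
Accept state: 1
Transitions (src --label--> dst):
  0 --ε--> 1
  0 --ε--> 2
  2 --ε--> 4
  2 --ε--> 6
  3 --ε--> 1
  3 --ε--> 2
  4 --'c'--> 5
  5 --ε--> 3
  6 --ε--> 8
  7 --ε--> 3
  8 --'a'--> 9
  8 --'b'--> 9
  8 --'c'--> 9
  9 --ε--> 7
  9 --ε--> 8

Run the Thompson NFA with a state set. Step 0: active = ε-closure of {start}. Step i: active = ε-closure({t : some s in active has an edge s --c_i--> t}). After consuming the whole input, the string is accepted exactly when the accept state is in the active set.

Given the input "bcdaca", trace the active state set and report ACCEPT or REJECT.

S₀ = ε-closure({0}) = {0,1,2,4,6,8}
'b' @ 1: {1,2,3,4,6,7,8,9}  (accept∈set)
'c' @ 2: {1,2,3,4,5,6,7,8,9}  (accept∈set)
'd' @ 3: {}  — no active states
rest 'aca' ignored (set empty)
after full input: {}  (accept=1 not in)

Answer: REJECT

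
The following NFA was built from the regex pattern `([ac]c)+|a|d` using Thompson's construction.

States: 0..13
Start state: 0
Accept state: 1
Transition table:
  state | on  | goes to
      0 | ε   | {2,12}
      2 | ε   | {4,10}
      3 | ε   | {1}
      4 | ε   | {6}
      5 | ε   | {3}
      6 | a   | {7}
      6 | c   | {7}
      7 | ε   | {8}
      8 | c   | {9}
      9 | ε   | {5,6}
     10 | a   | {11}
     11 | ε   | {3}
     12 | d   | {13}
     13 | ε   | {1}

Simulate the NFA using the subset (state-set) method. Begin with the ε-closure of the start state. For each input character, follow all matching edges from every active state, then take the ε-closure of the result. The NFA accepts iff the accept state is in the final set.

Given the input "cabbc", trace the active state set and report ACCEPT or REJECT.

S₀ = ε-closure({0}) = {0,2,4,6,10,12}
'c' @ 1: {7,8}
'a' @ 2: {}  — state set empty
rest 'bbc' ignored (set empty)
after full input: {}  (accept=1 not in)

Answer: REJECT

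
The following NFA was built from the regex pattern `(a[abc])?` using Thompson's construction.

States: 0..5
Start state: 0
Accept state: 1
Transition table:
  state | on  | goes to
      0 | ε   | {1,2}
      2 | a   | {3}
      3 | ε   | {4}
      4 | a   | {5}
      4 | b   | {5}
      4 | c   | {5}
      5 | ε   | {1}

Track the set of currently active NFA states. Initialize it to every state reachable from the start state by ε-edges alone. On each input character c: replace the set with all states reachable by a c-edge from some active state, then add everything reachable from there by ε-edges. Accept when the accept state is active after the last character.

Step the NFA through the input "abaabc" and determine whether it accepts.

start: ε-closure({0}) = {0,1,2}
'a' @ 1: {3,4}
'b' @ 2: {1,5}  [accepting]
'a' @ 3: {}  — state set empty
rest 'abc' ignored (set empty)
end set {} — state 1 not in

Answer: REJECT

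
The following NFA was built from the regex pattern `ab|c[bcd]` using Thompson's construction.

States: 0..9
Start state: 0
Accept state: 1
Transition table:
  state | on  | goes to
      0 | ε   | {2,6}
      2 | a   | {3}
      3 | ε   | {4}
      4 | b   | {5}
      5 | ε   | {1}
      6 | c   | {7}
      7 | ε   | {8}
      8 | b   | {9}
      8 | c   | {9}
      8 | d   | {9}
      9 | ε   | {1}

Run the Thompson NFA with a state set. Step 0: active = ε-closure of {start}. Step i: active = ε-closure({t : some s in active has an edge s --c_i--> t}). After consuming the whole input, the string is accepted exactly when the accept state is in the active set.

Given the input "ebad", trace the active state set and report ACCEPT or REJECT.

Answer: REJECT

Trace:
initial (ε-close {0}): {0,2,6}
'e' @ 1: {}  — dead — no transitions
rest 'bad' ignored (set empty)
final: {}; accept 1 not in set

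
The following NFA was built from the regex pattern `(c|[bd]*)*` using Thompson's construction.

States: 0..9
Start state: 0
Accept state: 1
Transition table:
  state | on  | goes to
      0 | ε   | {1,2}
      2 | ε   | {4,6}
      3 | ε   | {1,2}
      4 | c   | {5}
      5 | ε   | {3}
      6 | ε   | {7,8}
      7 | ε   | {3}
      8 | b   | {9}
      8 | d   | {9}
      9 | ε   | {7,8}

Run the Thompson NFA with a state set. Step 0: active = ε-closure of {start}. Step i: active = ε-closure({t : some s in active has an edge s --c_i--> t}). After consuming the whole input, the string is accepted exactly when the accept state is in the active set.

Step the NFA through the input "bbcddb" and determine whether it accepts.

Answer: ACCEPT

Trace:
S₀ = ε-closure({0}) = {0,1,2,3,4,6,7,8}
'b' @ 1: {1,2,3,4,6,7,8,9}  (accept∈set)
'b' @ 2: {1,2,3,4,6,7,8,9}  (accept∈set)
'c' @ 3: {1,2,3,4,5,6,7,8}  (accept∈set)
'd' @ 4: {1,2,3,4,6,7,8,9}  (accept∈set)
'd' @ 5: {1,2,3,4,6,7,8,9}  (accept∈set)
'b' @ 6: {1,2,3,4,6,7,8,9}  (accept∈set)
final: {1,2,3,4,6,7,8,9}; accept 1 in set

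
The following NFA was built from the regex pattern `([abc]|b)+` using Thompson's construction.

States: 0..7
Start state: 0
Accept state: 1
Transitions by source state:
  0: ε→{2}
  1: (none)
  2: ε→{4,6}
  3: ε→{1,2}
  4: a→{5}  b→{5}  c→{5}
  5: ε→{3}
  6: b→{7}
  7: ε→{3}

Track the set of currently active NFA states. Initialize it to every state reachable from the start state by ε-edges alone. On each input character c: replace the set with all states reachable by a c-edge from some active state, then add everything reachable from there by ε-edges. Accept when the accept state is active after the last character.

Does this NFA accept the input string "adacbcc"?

start: ε-closure({0}) = {0,2,4,6}
'a' @ 1: {1,2,3,4,5,6}  ✓accept
'd' @ 2: {}  — no active states
rest 'acbcc' ignored (set empty)
end set {} — state 1 not in

Answer: REJECT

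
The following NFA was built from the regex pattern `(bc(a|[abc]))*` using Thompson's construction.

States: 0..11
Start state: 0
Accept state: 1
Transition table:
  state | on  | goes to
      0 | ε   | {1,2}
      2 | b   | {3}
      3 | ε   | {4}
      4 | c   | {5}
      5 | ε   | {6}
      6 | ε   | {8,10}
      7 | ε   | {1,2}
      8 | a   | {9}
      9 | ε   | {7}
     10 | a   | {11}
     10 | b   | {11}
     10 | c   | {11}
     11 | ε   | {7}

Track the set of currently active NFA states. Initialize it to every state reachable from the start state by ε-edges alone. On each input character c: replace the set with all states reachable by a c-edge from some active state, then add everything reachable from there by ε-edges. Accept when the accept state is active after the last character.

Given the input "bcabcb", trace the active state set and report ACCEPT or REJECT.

start: ε-closure({0}) = {0,1,2}
'b' @ 1: {3,4}
'c' @ 2: {5,6,8,10}
'a' @ 3: {1,2,7,9,11}  [accepting]
'b' @ 4: {3,4}
'c' @ 5: {5,6,8,10}
'b' @ 6: {1,2,7,11}  [accepting]
end set {1,2,7,11} — state 1 in

Answer: ACCEPT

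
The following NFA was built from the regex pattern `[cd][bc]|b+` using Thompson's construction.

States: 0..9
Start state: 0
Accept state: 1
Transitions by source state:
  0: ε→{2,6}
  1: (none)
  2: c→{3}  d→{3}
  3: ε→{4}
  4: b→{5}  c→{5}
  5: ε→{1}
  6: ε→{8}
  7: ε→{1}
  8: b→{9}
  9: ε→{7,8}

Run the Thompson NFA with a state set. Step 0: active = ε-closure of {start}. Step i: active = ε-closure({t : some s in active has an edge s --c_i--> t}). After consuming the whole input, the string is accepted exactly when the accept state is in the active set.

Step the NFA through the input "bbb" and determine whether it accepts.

initial (ε-close {0}): {0,2,6,8}
'b' @ 1: {1,7,8,9}  ✓accept
'b' @ 2: {1,7,8,9}  ✓accept
'b' @ 3: {1,7,8,9}  ✓accept
final: {1,7,8,9}; accept 1 in set

Answer: ACCEPT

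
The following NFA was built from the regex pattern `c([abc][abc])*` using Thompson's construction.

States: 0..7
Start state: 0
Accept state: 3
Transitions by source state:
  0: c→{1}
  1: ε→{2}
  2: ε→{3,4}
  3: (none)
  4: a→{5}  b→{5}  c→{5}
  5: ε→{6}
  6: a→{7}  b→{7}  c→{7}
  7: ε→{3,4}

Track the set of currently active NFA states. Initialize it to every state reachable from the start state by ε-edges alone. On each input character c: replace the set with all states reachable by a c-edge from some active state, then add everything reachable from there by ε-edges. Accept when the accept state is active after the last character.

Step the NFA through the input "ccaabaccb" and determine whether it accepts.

Answer: ACCEPT

Trace:
start: ε-closure({0}) = {0}
'c' @ 1: {1,2,3,4}  (accept∈set)
'c' @ 2: {5,6}
'a' @ 3: {3,4,7}  (accept∈set)
'a' @ 4: {5,6}
'b' @ 5: {3,4,7}  (accept∈set)
'a' @ 6: {5,6}
'c' @ 7: {3,4,7}  (accept∈set)
'c' @ 8: {5,6}
'b' @ 9: {3,4,7}  (accept∈set)
final: {3,4,7}; accept 3 in set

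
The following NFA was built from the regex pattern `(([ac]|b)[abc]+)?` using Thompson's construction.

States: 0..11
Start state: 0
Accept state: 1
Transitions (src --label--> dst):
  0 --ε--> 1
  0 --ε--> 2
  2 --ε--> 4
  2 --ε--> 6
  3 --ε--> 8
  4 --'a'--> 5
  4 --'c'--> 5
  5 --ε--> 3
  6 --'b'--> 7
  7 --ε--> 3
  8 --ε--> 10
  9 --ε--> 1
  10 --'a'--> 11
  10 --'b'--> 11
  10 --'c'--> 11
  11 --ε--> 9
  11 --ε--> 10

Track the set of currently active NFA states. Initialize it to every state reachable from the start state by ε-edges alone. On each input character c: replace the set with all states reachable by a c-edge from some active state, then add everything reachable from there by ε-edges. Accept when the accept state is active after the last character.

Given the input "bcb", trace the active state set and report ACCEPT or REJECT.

Answer: ACCEPT

Trace:
start: ε-closure({0}) = {0,1,2,4,6}
'b' @ 1: {3,7,8,10}
'c' @ 2: {1,9,10,11}  [accepting]
'b' @ 3: {1,9,10,11}  [accepting]
final: {1,9,10,11}; accept 1 in set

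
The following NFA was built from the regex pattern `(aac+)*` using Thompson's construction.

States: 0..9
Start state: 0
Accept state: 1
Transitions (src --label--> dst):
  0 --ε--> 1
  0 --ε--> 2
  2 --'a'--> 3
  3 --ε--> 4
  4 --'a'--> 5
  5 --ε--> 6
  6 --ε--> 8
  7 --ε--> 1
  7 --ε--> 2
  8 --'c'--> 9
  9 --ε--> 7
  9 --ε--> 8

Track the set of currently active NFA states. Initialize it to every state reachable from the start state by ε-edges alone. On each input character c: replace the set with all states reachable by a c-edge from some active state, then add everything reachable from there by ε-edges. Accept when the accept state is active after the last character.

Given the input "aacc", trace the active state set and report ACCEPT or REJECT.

Answer: ACCEPT

Trace:
start: ε-closure({0}) = {0,1,2}
'a' @ 1: {3,4}
'a' @ 2: {5,6,8}
'c' @ 3: {1,2,7,8,9}  (accept∈set)
'c' @ 4: {1,2,7,8,9}  (accept∈set)
after full input: {1,2,7,8,9}  (accept=1 in)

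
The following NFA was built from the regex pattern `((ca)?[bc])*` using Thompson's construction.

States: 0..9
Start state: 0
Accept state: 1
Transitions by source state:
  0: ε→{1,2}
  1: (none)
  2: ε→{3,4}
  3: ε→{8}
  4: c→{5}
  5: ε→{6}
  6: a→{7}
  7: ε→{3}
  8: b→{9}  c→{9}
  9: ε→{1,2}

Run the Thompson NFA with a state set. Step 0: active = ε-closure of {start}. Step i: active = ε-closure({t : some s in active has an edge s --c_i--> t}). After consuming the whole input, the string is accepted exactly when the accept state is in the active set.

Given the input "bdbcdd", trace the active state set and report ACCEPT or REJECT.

Answer: REJECT

Trace:
start: ε-closure({0}) = {0,1,2,3,4,8}
'b' @ 1: {1,2,3,4,8,9}  ✓accept
'd' @ 2: {}  — no active states
rest 'bcdd' ignored (set empty)
after full input: {}  (accept=1 not in)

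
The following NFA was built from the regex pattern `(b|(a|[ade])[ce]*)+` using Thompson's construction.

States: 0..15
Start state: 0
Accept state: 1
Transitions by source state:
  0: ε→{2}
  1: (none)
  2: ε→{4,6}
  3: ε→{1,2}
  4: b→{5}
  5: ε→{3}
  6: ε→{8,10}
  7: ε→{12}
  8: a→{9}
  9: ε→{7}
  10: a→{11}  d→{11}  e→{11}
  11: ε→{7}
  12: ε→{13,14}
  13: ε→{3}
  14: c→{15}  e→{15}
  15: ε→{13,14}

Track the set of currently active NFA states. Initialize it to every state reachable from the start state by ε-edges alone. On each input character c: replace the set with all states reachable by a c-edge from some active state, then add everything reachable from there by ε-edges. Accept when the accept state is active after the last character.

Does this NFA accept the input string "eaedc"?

S₀ = ε-closure({0}) = {0,2,4,6,8,10}
'e' @ 1: {1,2,3,4,6,7,8,10,11,12,13,14}  [accepting]
'a' @ 2: {1,2,3,4,6,7,8,9,10,11,12,13,14}  [accepting]
'e' @ 3: {1,2,3,4,6,7,8,10,11,12,13,14,15}  [accepting]
'd' @ 4: {1,2,3,4,6,7,8,10,11,12,13,14}  [accepting]
'c' @ 5: {1,2,3,4,6,8,10,13,14,15}  [accepting]
final: {1,2,3,4,6,8,10,13,14,15}; accept 1 in set

Answer: ACCEPT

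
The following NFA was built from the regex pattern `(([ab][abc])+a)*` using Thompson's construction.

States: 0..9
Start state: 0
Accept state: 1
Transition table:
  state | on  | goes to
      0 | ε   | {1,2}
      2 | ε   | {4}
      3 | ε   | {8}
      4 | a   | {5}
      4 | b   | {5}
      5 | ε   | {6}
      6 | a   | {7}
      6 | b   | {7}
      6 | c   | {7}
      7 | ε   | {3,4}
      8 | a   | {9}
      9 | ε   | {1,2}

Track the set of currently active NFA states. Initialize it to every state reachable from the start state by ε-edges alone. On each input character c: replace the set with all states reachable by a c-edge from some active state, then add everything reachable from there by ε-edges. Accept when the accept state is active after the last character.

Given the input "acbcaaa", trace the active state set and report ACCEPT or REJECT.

initial (ε-close {0}): {0,1,2,4}
'a' @ 1: {5,6}
'c' @ 2: {3,4,7,8}
'b' @ 3: {5,6}
'c' @ 4: {3,4,7,8}
'a' @ 5: {1,2,4,5,6,9}  (accept∈set)
'a' @ 6: {3,4,5,6,7,8}
'a' @ 7: {1,2,3,4,5,6,7,8,9}  (accept∈set)
end set {1,2,3,4,5,6,7,8,9} — state 1 in

Answer: ACCEPT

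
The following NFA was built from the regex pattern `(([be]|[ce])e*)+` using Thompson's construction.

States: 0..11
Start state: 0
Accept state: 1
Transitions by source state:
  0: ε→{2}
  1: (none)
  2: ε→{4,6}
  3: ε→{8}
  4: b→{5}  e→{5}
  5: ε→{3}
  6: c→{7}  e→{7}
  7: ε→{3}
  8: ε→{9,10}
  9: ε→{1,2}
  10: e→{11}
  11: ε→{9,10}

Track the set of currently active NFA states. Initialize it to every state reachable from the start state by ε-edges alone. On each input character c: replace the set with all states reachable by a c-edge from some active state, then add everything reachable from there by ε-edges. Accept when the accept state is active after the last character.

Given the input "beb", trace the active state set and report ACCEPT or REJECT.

initial (ε-close {0}): {0,2,4,6}
'b' @ 1: {1,2,3,4,5,6,8,9,10}  (accept∈set)
'e' @ 2: {1,2,3,4,5,6,7,8,9,10,11}  (accept∈set)
'b' @ 3: {1,2,3,4,5,6,8,9,10}  (accept∈set)
after full input: {1,2,3,4,5,6,8,9,10}  (accept=1 in)

Answer: ACCEPT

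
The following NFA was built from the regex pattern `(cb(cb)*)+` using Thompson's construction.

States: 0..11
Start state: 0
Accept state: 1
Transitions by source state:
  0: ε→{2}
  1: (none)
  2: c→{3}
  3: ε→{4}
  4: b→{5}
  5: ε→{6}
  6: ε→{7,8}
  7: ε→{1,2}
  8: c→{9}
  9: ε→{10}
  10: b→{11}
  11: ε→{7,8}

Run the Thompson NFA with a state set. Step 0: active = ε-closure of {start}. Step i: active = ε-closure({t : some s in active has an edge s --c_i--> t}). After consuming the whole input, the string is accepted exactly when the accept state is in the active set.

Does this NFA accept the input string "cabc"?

Answer: REJECT

Trace:
S₀ = ε-closure({0}) = {0,2}
'c' @ 1: {3,4}
'a' @ 2: {}  — dead — no transitions
rest 'bc' ignored (set empty)
after full input: {}  (accept=1 not in)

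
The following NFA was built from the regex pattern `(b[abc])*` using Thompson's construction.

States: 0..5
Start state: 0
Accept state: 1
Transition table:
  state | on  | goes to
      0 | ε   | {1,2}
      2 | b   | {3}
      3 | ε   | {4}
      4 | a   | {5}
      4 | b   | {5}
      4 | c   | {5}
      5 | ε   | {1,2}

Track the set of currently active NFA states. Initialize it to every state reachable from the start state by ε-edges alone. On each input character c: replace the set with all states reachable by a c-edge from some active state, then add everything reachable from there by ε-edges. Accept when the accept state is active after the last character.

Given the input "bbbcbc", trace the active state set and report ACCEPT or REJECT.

Answer: ACCEPT

Trace:
start: ε-closure({0}) = {0,1,2}
'b' @ 1: {3,4}
'b' @ 2: {1,2,5}  (accept∈set)
'b' @ 3: {3,4}
'c' @ 4: {1,2,5}  (accept∈set)
'b' @ 5: {3,4}
'c' @ 6: {1,2,5}  (accept∈set)
end set {1,2,5} — state 1 in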